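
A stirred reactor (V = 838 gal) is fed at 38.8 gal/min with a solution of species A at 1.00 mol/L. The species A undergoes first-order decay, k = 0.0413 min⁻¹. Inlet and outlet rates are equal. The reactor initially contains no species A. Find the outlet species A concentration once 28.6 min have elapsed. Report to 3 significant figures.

0.485 mol/L

Accumulation = in − out − consumed: V dC/dt = Q C_in − Q C − k V C.
This is linear with rate a = Q/V + k = 0.087601 min⁻¹.
C_ss = Q C_in/(Q + kV) = 0.52854 mol/L; C(t) = C_ss + (C₀ − C_ss) e^(−a t).
C(28.6) = 0.52854 + (-0.52854)·e^(−0.087601·28.6) = 0.52854 + (-0.52854)·0.081645 = 0.48539 mol/L.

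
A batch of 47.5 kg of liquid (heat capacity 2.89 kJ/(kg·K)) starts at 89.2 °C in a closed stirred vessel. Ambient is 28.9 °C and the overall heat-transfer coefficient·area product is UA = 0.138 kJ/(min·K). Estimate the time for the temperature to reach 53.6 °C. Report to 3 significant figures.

M c_p dT/dt = −UA(T − T_amb).
τ = M c_p/UA = 994.75 min; T_ss = T_amb = 28.900 °C.
T(t) = T_ss + (T₀ − T_ss)e^(−t/τ); set T = 53.6:
t = −τ ln[(T − T_ss)/(T₀ − T_ss)] = −994.75 · ln(0.40962) = 887.84 min.

888 min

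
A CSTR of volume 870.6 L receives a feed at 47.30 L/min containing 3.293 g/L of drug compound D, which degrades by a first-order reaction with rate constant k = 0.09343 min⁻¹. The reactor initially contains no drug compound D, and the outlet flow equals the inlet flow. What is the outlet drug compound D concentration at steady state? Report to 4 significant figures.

Accumulation = in − out − consumed: V dC/dt = Q C_in − Q C − k V C.
Steady state (dC/dt = 0): C_ss = Q C_in/(Q + kV) = C_in/(1 + kV/Q).
C_ss = 47.30·3.293/(47.30 + 0.09343·870.6) = 155.759/128.640 = 1.21081 g/L.

1.211 g/L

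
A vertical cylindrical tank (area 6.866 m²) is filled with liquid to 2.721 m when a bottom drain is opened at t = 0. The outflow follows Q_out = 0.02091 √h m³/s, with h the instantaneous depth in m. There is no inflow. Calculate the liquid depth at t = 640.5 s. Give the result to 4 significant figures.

With no inflow, A dh/dt = −0.02091 √h.
∫ h^(−1/2) dh = −(0.02091/A) ∫ dt, giving 2√h = 2√h₀ − (0.02091/A) t.
√h = √2.721 − 0.02091·640.5/(2·6.866) = 1.64955 − 0.975303 = 0.674243.
h = 0.674243² = 0.454603 m.

0.4546 m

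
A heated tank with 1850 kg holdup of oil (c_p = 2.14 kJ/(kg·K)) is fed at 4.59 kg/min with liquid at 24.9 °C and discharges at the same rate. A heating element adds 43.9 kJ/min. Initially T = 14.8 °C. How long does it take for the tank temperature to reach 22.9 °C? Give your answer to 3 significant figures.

Energy balance: M c_p dT/dt = ṁ c_p (T_in − T) + 43.9.
τ = M/ṁ = 403.05 min; T_ss = T_in + Q̇/(ṁ c_p) = 29.369 °C.
T(t) = T_ss + (T₀ − T_ss) e^(−t/τ). Set T = 22.9:
e^(−t/τ) = (22.9 − 29.369)/(14.8 − 29.369) = 0.44404
t = −403.05 · ln(0.44404) = 327.22 min.

327 min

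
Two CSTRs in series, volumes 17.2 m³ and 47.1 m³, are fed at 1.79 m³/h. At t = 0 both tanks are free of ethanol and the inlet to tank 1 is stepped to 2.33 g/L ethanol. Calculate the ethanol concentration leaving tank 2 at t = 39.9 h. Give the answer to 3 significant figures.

1.55 g/L

Each tank obeys Vᵢ dCᵢ/dt = Q(Cᵢ₋₁ − Cᵢ), so τᵢ = Vᵢ/Q.
τ₁ = 17.2/1.79 = 9.6089 h; τ₂ = 47.1/1.79 = 26.313 h.
Solving the cascade with C₁(0)=C₂(0)=0 gives C₂(t) = C_in[1 − (τ₁ e^(−t/τ₁) − τ₂ e^(−t/τ₂))/(τ₁ − τ₂)].
At t = 39.9: e^(−t/τ₁) = 0.015727, e^(−t/τ₂) = 0.21951.
C₂ = 2.33·[1 − (9.6089·0.015727 − 26.313·0.21951)/(-16.704)] = 2.33·0.66327 = 1.5454 g/L.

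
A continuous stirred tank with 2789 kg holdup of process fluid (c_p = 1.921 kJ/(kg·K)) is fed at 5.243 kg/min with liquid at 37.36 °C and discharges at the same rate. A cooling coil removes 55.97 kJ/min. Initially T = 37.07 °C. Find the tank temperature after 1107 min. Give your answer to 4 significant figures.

32.46 °C

M c_p dT/dt = ṁ c_p (T_in − T) − Q̇.
Rearrange: dT/dt = (T_ss − T)/τ with τ = M/ṁ = 531.947 min and T_ss = T_in − Q̇/(ṁ c_p) = 31.8029 °C.
Integrating: T(t) = T_ss + (T₀ − T_ss) e^(−t/τ).
T(1107) = 31.8029 + (5.26710)·e^(−1107/531.947) = 31.8029 + (5.26710)·0.124801 = 32.4602 °C.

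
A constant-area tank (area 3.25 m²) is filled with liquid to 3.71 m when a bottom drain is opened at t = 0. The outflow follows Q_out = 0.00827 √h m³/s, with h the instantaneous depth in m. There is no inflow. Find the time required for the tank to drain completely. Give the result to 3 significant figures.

1510 s

Volume balance on the tank: A dh/dt = −0.00827 √h.
∫ h^(−1/2) dh = −(0.00827/A) ∫ dt, giving 2√h = 2√h₀ − (0.00827/A) t.
Tank is empty when √h = 0: t_empty = 2A√h₀/0.00827.
t_empty = 2·3.25·√3.71/0.00827 = 6.5000·1.9261/0.00827 = 1513.9 s.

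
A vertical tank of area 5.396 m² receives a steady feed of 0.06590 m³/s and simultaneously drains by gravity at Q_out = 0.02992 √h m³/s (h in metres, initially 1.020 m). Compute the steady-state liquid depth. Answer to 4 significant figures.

4.851 m

Mass balance (ρ constant): A dh/dt = Q_in − 0.02992 √h. At steady state dh/dt = 0:
Q_in = 0.02992 √h_ss ⇒ √h_ss = 0.06590/0.02992 = 2.20254.
h_ss = 2.20254² = 4.85118 m. (Since h₀ = 1.020 m < h_ss, the level will rise toward this value.)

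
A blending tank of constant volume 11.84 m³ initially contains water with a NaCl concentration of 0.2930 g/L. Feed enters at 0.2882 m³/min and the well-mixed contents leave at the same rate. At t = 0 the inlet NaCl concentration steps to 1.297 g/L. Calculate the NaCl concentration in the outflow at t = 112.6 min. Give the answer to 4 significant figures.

1.232 g/L

Species balance on the tank: V dC/dt = Q(C_in − C).
Time constant τ = V/Q = 11.84/0.2882 = 41.0826 min.
Solution: C(t) = C_in + (C₀ − C_in) e^(−t/τ).
C(112.6) = 1.297 + (0.2930 − 1.297)·e^(−112.6/41.0826) = 1.297 + (-1.00400)·0.0645174 = 1.23222 g/L.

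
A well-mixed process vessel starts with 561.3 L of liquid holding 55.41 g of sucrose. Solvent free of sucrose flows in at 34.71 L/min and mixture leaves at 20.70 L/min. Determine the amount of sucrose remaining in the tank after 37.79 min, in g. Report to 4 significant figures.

Total volume: dV/dt = Q_in − Q_out = 14.0100 L/min, so V(t) = 561.3 + 14.0100 t and V(37.79) = 1090.74 L.
Species balance (pure solvent in): dm/dt = −Q_out · m/V(t).
dm/m = −Q_out dt/(V₀ + 14.0100 t); integrating gives ln(m/m₀) = −(Q_out/(Q_in−Q_out)) ln(V/V₀).
m = m₀ (V₀/V)^(Q_out/(Q_in−Q_out)) = 55.41 × (561.3/1090.74)^(1.47752) = 20.7629 g.

20.76 g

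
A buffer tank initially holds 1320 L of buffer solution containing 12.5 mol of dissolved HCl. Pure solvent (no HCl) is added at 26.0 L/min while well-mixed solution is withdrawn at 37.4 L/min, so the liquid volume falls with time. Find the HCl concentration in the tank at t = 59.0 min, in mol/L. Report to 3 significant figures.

Total volume: dV/dt = Q_in − Q_out = -11.400 L/min, so V(t) = 1320 − 11.400 t and V(59.0) = 647.40 L.
Solute balance: dm/dt = 0 − Q_out C = −Q_out m/V(t).
Separate: dm/m = −Q_out dt/V(t) ⇒ ln(m/m₀) = −(Q_out/(Q_in−Q_out)) ln(V/V₀).
m = m₀ (V₀/V)^(Q_out/(Q_in−Q_out)) = 12.5 × (1320/647.40)^(-3.2807) = 1.2074 mol.
C = m/V = 1.2074/647.40 = 0.0018650 mol/L.

0.00187 mol/L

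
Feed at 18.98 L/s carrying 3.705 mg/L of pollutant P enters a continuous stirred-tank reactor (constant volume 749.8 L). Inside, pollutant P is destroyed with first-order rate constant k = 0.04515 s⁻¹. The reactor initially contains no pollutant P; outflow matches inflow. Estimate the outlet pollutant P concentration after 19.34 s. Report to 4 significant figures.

0.9903 mg/L

Species balance: V dC/dt = Q C_in − Q C − k V C.
dC/dt = (Q/V) C_in − (Q/V + k) C; effective rate a = Q/V + k = 0.0253134 + 0.04515 = 0.0704634 s⁻¹.
C_ss = Q C_in/(Q + kV) = 1.33099 mg/L; C(t) = C_ss + (C₀ − C_ss) e^(−a t).
C(19.34) = 1.33099 + (-1.33099)·e^(−0.0704634·19.34) = 1.33099 + (-1.33099)·0.255953 = 0.990321 mg/L.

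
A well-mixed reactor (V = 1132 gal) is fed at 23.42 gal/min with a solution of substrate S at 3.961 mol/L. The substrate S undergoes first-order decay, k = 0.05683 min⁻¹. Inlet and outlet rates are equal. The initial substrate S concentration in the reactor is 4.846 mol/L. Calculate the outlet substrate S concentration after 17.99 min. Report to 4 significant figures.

Accumulation = in − out − consumed: V dC/dt = Q C_in − Q C − k V C.
This is linear with rate a = Q/V + k = 0.0775190 min⁻¹.
C_ss = Q C_in/(Q + kV) = 1.05715 mol/L; C(t) = C_ss + (C₀ − C_ss) e^(−a t).
C(17.99) = 1.05715 + (3.78885)·e^(−0.0775190·17.99) = 1.05715 + (3.78885)·0.247940 = 1.99656 mol/L.

1.997 mol/L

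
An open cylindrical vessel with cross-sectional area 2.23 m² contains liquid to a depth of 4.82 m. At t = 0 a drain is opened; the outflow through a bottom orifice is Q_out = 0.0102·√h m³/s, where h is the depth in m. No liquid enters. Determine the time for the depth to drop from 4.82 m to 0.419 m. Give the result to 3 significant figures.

With no inflow, A dh/dt = −0.0102 √h.
∫ h^(−1/2) dh = −(0.0102/A) ∫ dt, giving 2√h = 2√h₀ − (0.0102/A) t.
t = 2A(√h₀ − √h)/0.0102 = 2·2.23·(√4.82 − √0.419)/0.0102
  = 4.4600 × (2.1954 − 0.64730) / 0.0102 = 676.94 s.

677 s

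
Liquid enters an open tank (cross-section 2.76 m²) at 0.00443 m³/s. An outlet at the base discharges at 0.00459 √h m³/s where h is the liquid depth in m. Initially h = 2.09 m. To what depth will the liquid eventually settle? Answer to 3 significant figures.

Level balance: A dh/dt = 0.00443 − 0.00459 √h. Setting dh/dt = 0:
Q_in = 0.00459 √h_ss ⇒ √h_ss = 0.00443/0.00459 = 0.96514.
h_ss = 0.96514² = 0.93150 m. (Since h₀ = 2.09 m > h_ss, the level will fall toward this value.)

0.931 m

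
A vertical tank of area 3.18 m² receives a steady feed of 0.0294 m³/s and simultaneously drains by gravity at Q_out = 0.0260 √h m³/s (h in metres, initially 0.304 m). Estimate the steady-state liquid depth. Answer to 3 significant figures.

Level balance: A dh/dt = 0.0294 − 0.0260 √h. Setting dh/dt = 0:
Q_in = 0.0260 √h_ss ⇒ √h_ss = 0.0294/0.0260 = 1.1308.
h_ss = 1.1308² = 1.2786 m. (Since h₀ = 0.304 m < h_ss, the level will rise toward this value.)

1.28 m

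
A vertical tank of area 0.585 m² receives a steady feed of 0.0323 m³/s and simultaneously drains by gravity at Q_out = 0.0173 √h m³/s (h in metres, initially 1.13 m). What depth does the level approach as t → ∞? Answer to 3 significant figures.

Volume balance on the tank: A dh/dt = Q_in − 0.0173 √h. At steady state dh/dt = 0:
Q_in = 0.0173 √h_ss ⇒ √h_ss = 0.0323/0.0173 = 1.8671.
h_ss = 1.8671² = 3.4859 m. (Since h₀ = 1.13 m < h_ss, the level will rise toward this value.)

3.49 m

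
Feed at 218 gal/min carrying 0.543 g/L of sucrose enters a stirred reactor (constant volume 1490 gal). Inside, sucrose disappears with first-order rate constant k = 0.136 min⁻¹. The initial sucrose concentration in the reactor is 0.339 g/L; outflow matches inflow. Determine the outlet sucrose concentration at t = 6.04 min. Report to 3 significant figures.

V dC/dt = Q(C_in − C) − k V C.
dC/dt = (Q/V) C_in − (Q/V + k) C; effective rate a = Q/V + k = 0.14631 + 0.136 = 0.28231 min⁻¹.
C_ss = Q C_in/(Q + kV) = 0.28141 g/L; C(t) = C_ss + (C₀ − C_ss) e^(−a t).
C(6.04) = 0.28141 + (0.057586)·e^(−0.28231·6.04) = 0.28141 + (0.057586)·0.18175 = 0.29188 g/L.

0.292 g/L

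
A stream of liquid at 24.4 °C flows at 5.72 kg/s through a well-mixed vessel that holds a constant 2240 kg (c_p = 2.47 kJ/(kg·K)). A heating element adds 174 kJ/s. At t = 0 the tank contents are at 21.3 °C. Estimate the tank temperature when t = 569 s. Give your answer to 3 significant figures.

33.1 °C

M c_p dT/dt = ṁ c_p (T_in − T) + Q̇.
Rearrange: dT/dt = (T_ss − T)/τ with τ = M/ṁ = 391.61 s and T_ss = T_in + Q̇/(ṁ c_p) = 36.716 °C.
Integrating: T(t) = T_ss + (T₀ − T_ss) e^(−t/τ).
T(569) = 36.716 + (-15.416)·e^(−569/391.61) = 36.716 + (-15.416)·0.23387 = 33.110 °C.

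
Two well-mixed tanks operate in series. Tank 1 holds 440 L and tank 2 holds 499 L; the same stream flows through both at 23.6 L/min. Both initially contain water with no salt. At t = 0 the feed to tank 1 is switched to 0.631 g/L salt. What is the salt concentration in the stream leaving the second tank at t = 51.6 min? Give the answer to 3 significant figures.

0.462 g/L

Species balance on tank i: dCᵢ/dt = (Cᵢ₋₁ − Cᵢ)/τᵢ with τᵢ = Vᵢ/Q.
τ₁ = 440/23.6 = 18.644 min; τ₂ = 499/23.6 = 21.144 min.
Solving the cascade with C₁(0)=C₂(0)=0 gives C₂(t) = C_in[1 − (τ₁ e^(−t/τ₁) − τ₂ e^(−t/τ₂))/(τ₁ − τ₂)].
At t = 51.6: e^(−t/τ₁) = 0.062810, e^(−t/τ₂) = 0.087126.
C₂ = 0.631·[1 − (18.644·0.062810 − 21.144·0.087126)/(-2.5000)] = 0.631·0.73154 = 0.46160 g/L.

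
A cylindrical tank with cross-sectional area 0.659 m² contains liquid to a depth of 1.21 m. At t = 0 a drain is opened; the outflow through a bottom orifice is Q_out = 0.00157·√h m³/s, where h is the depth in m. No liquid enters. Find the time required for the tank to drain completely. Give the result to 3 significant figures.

923 s

A dh/dt = −Q_out = −0.00157 √h.
∫ h^(−1/2) dh = −(0.00157/A) ∫ dt, giving 2√h = 2√h₀ − (0.00157/A) t.
Set h = 0: 2√h₀ = (0.00157/A) t_empty ⇒ t_empty = 2A√h₀/0.00157.
t_empty = 2·0.659·√1.21/0.00157 = 1.3180·1.1000/0.00157 = 923.44 s.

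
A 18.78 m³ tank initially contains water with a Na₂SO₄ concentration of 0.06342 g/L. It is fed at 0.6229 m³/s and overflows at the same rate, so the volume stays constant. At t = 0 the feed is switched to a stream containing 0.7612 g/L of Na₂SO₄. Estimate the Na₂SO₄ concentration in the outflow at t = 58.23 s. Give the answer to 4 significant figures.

0.6601 g/L

Transient balance on the dissolved component: V dC/dt = Q(C_in − C).
So dC/dt = (C_in − C)/τ with τ = V/Q = 18.78/0.6229 = 30.1493 s.
C approaches C_in exponentially: C(t) = C_in + (C₀ − C_in) e^(−t/τ).
C(58.23) = 0.7612 + (0.06342 − 0.7612)·e^(−58.23/30.1493) = 0.7612 + (-0.697780)·0.144947 = 0.660059 g/L.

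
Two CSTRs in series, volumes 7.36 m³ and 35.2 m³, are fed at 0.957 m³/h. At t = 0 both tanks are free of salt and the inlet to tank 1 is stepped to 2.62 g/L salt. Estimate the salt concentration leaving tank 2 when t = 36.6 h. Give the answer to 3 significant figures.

1.40 g/L

Species balance on tank i: dCᵢ/dt = (Cᵢ₋₁ − Cᵢ)/τᵢ with τᵢ = Vᵢ/Q.
τ₁ = 7.36/0.957 = 7.6907 h; τ₂ = 35.2/0.957 = 36.782 h.
Tank 1: C₁ = C_in(1 − e^(−t/τ₁)). Tank 2 (τ₁ ≠ τ₂): C₂ = C_in[1 − (τ₁ e^(−t/τ₁) − τ₂ e^(−t/τ₂))/(τ₁ − τ₂)].
At t = 36.6: e^(−t/τ₁) = 0.0085742, e^(−t/τ₂) = 0.36970.
C₂ = 2.62·[1 − (7.6907·0.0085742 − 36.782·0.36970)/(-29.091)] = 2.62·0.53483 = 1.4013 g/L.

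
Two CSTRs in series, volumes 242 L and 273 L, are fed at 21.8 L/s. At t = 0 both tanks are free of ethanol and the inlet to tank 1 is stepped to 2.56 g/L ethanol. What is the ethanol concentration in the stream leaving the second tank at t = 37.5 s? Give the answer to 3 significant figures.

2.11 g/L

Each tank obeys Vᵢ dCᵢ/dt = Q(Cᵢ₋₁ − Cᵢ), so τᵢ = Vᵢ/Q.
τ₁ = 242/21.8 = 11.101 s; τ₂ = 273/21.8 = 12.523 s.
Solving the cascade with C₁(0)=C₂(0)=0 gives C₂(t) = C_in[1 − (τ₁ e^(−t/τ₁) − τ₂ e^(−t/τ₂))/(τ₁ − τ₂)].
At t = 37.5: e^(−t/τ₁) = 0.034112, e^(−t/τ₂) = 0.050061.
C₂ = 2.56·[1 − (11.101·0.034112 − 12.523·0.050061)/(-1.4220)] = 2.56·0.82543 = 2.1131 g/L.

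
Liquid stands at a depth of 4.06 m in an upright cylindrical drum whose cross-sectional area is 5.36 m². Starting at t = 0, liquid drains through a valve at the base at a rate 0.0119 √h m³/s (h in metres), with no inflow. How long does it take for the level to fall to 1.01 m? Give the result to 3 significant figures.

A dh/dt = −Q_out = −0.0119 √h.
∫ h^(−1/2) dh = −(0.0119/A) ∫ dt, giving 2√h = 2√h₀ − (0.0119/A) t.
t = 2A(√h₀ − √h)/0.0119 = 2·5.36·(√4.06 − √1.01)/0.0119
  = 10.720 × (2.0149 − 1.0050) / 0.0119 = 909.81 s.

910 s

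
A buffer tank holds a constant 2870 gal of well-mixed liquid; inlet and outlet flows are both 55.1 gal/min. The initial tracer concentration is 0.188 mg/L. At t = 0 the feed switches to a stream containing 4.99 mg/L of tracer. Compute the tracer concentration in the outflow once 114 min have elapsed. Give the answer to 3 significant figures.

4.45 mg/L

Accumulation = in − out for the solute gives V dC/dt = Q(C_in − C).
Rewrite as dC/dt + C/τ = C_in/τ, τ = V/Q = 52.087 min.
C approaches C_in exponentially: C(t) = C_in + (C₀ − C_in) e^(−t/τ).
C(114) = 4.99 + (0.188 − 4.99)·e^(−114/52.087) = 4.99 + (-4.8020)·0.11207 = 4.4518 mg/L.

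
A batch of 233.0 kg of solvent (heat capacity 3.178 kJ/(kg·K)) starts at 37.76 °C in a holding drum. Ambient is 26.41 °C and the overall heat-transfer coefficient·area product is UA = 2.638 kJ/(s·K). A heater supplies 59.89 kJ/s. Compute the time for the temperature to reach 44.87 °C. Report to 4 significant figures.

M c_p dT/dt = −UA(T − T_amb) + Q̇.
τ = M c_p/UA = 280.695 s; T_ss = T_amb + Q̇/UA = 26.41 + 59.89/2.638 = 49.1128 °C.
T(t) = T_ss + (T₀ − T_ss)e^(−t/τ); set T = 44.87:
t = −τ ln[(T − T_ss)/(T₀ − T_ss)] = −280.695 · ln(0.373723) = 276.272 s.

276.3 s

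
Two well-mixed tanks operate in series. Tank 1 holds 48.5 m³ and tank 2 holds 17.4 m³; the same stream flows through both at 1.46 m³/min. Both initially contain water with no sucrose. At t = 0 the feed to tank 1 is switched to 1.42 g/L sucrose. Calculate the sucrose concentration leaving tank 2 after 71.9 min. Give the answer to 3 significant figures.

1.17 g/L

Each tank obeys Vᵢ dCᵢ/dt = Q(Cᵢ₋₁ − Cᵢ), so τᵢ = Vᵢ/Q.
τ₁ = 48.5/1.46 = 33.219 min; τ₂ = 17.4/1.46 = 11.918 min.
Solving the cascade with C₁(0)=C₂(0)=0 gives C₂(t) = C_in[1 − (τ₁ e^(−t/τ₁) − τ₂ e^(−t/τ₂))/(τ₁ − τ₂)].
At t = 71.9: e^(−t/τ₁) = 0.11482, e^(−t/τ₂) = 0.0023983.
C₂ = 1.42·[1 − (33.219·0.11482 − 11.918·0.0023983)/(21.301)] = 1.42·0.82229 = 1.1676 g/L.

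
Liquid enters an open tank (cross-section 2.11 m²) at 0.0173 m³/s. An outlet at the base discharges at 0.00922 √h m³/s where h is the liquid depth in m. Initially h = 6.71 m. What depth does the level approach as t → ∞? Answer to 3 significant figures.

3.52 m

Volume balance on the tank: A dh/dt = Q_in − 0.00922 √h. At steady state dh/dt = 0:
Q_in = 0.00922 √h_ss ⇒ √h_ss = 0.0173/0.00922 = 1.8764.
h_ss = 1.8764² = 3.5207 m. (Since h₀ = 6.71 m > h_ss, the level will fall toward this value.)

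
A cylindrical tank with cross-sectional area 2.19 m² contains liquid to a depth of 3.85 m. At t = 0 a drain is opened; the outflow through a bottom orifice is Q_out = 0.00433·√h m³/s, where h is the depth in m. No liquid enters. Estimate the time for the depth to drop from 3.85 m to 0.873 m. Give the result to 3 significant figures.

1040 s

Volume balance on the tank: A dh/dt = −0.00433 √h.
∫ h^(−1/2) dh = −(0.00433/A) ∫ dt, giving 2√h = 2√h₀ − (0.00433/A) t.
t = 2A(√h₀ − √h)/0.00433 = 2·2.19·(√3.85 − √0.873)/0.00433
  = 4.3800 × (1.9621 − 0.93434) / 0.00433 = 1039.7 s.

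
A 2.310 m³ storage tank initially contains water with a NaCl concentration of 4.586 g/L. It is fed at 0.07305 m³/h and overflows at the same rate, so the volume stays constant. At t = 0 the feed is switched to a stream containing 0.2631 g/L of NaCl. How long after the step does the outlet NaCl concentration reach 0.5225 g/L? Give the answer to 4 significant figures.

Unsteady species balance (constant V, well mixed): V dC/dt = Q(C_in − C), so τ = V/Q = 31.6222 h.
C(t) = C_in + (C₀ − C_in) e^(−t/τ). Set C = 0.5225 and solve for t:
e^(−t/τ) = (C − C_in)/(C₀ − C_in) = (0.5225 − 0.2631)/(4.586 − 0.2631) = 0.0600060
t = −τ ln(…) = 31.6222 × 2.81331 = 88.9630 h.

88.96 h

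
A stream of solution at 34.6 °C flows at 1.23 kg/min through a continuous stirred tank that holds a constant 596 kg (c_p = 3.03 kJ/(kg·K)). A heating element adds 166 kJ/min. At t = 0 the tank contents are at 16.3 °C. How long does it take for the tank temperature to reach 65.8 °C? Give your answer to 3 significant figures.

751 min

Unsteady energy balance on the tank contents: M c_p dT/dt = ṁ c_p (T_in − T) + 166.
τ = M/ṁ = 484.55 min; T_ss = T_in + Q̇/(ṁ c_p) = 79.141 °C.
T(t) = T_ss + (T₀ − T_ss) e^(−t/τ). Set T = 65.8:
e^(−t/τ) = (65.8 − 79.141)/(16.3 − 79.141) = 0.21230
t = −484.55 · ln(0.21230) = 750.94 min.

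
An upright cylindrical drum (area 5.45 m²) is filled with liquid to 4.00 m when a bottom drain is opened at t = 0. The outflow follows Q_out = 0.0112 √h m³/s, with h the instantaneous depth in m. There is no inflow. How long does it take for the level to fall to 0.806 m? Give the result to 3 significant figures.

Mass balance (ρ constant): A dh/dt = −0.0112 √h.
This is separable: 2 d(√h)/dt = −0.0112/A, so √h = √h₀ − (0.0112/(2A)) t.
t = 2A(√h₀ − √h)/0.0112 = 2·5.45·(√4.00 − √0.806)/0.0112
  = 10.900 × (2.0000 − 0.89778) / 0.0112 = 1072.7 s.

1070 s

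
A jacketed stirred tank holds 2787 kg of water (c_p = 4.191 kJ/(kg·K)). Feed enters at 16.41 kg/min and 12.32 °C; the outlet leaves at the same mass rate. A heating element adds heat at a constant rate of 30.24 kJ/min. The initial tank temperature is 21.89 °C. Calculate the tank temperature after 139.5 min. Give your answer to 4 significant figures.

16.78 °C

Energy balance: M c_p dT/dt = ṁ c_p (T_in − T) + 30.24.
τ = M/ṁ = 169.835 min; T_ss = T_in + Q̇/(ṁ c_p) = 12.32 + 30.24/(16.41·4.191) = 12.7597 °C.
This is linear first-order; T(t) = T_ss + (T₀ − T_ss) e^(−t/τ).
T(139.5) = 12.7597 + (9.13030)·e^(−139.5/169.835) = 12.7597 + (9.13030)·0.439823 = 16.7754 °C.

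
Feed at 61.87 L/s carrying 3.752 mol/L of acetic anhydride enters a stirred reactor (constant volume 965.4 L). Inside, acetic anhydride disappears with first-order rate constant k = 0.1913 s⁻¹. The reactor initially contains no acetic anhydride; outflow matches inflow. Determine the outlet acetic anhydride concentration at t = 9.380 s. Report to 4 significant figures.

V dC/dt = Q(C_in − C) − k V C.
This is linear with rate a = Q/V + k = 0.255387 s⁻¹.
C_ss = Q C_in/(Q + kV) = 0.941534 mol/L; C(t) = C_ss + (C₀ − C_ss) e^(−a t).
C(9.380) = 0.941534 + (-0.941534)·e^(−0.255387·9.380) = 0.941534 + (-0.941534)·0.0911240 = 0.855738 mol/L.

0.8557 mol/L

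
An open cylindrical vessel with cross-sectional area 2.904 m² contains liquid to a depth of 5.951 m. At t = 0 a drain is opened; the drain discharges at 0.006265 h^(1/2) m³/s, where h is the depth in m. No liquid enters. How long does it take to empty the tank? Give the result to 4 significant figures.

Unsteady balance on liquid volume: A dh/dt = −0.006265 √h.
∫ h^(−1/2) dh = −(0.006265/A) ∫ dt, giving 2√h = 2√h₀ − (0.006265/A) t.
Tank is empty when √h = 0: t_empty = 2A√h₀/0.006265.
t_empty = 2·2.904·√5.951/0.006265 = 5.80800·2.43947/0.006265 = 2261.52 s.

2262 s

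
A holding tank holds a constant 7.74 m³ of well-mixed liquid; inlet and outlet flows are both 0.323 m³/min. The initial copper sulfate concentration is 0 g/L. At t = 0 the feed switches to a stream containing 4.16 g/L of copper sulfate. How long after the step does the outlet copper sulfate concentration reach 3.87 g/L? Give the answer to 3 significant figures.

63.8 min

Mass balance on the solute (V constant): V dC/dt = Q(C_in − C), so τ = V/Q = 23.963 min.
C(t) = C_in + (C₀ − C_in) e^(−t/τ). Set C = 3.87 and solve for t:
e^(−t/τ) = (C − C_in)/(C₀ − C_in) = (3.87 − 4.16)/(0 − 4.16) = 0.069712
t = −τ ln(…) = 23.963 × 2.6634 = 63.822 min.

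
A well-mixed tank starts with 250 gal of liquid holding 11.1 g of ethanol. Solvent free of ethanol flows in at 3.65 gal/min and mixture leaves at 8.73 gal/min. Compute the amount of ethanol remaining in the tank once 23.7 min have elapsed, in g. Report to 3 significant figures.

Total volume: dV/dt = Q_in − Q_out = -5.0800 gal/min, so V(t) = 250 − 5.0800 t and V(23.7) = 129.60 gal.
Species balance (pure solvent in): dm/dt = −Q_out · m/V(t).
dm/m = −Q_out dt/(V₀ − 5.0800 t); integrating gives ln(m/m₀) = −(Q_out/(Q_in−Q_out)) ln(V/V₀).
m = m₀ (V₀/V)^(Q_out/(Q_in−Q_out)) = 11.1 × (250/129.60)^(-1.7185) = 3.5892 g.

3.59 g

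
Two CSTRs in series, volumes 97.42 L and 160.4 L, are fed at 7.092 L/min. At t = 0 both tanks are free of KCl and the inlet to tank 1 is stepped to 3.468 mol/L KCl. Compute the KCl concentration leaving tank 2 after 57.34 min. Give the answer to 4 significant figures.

2.851 mol/L

Species balance on tank i: dCᵢ/dt = (Cᵢ₋₁ − Cᵢ)/τᵢ with τᵢ = Vᵢ/Q.
τ₁ = 97.42/7.092 = 13.7366 min; τ₂ = 160.4/7.092 = 22.6170 min.
Tank 1: C₁ = C_in(1 − e^(−t/τ₁)). Tank 2 (τ₁ ≠ τ₂): C₂ = C_in[1 − (τ₁ e^(−t/τ₁) − τ₂ e^(−t/τ₂))/(τ₁ − τ₂)].
At t = 57.34: e^(−t/τ₁) = 0.0153868, e^(−t/τ₂) = 0.0792413.
C₂ = 3.468·[1 − (13.7366·0.0153868 − 22.6170·0.0792413)/(-8.88043)] = 3.468·0.821986 = 2.85065 mol/L.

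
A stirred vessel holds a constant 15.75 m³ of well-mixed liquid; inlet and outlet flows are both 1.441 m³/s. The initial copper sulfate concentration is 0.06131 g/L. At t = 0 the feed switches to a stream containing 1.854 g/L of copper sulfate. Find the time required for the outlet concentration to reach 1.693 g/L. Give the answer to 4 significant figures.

26.34 s

Unsteady species balance (constant V, well mixed): V dC/dt = Q(C_in − C), so τ = V/Q = 10.9299 s.
C(t) = C_in + (C₀ − C_in) e^(−t/τ). Set C = 1.693 and solve for t:
e^(−t/τ) = (C − C_in)/(C₀ − C_in) = (1.693 − 1.854)/(0.06131 − 1.854) = 0.0898092
t = −τ ln(…) = 10.9299 × 2.41007 = 26.3418 s.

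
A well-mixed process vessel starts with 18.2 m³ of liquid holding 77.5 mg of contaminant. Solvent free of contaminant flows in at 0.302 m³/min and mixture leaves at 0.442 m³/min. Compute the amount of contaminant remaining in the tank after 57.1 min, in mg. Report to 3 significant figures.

12.5 mg

Total volume: dV/dt = Q_in − Q_out = -0.14000 m³/min, so V(t) = 18.2 − 0.14000 t and V(57.1) = 10.206 m³.
Solute balance: dm/dt = 0 − Q_out C = −Q_out m/V(t).
Separate: dm/m = −Q_out dt/V(t) ⇒ ln(m/m₀) = −(Q_out/(Q_in−Q_out)) ln(V/V₀).
m = m₀ (V₀/V)^(Q_out/(Q_in−Q_out)) = 77.5 × (18.2/10.206)^(-3.1571) = 12.479 mg.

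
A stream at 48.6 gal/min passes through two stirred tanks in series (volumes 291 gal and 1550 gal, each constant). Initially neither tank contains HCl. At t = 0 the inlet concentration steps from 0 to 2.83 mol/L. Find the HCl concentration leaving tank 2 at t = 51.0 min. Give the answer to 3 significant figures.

Each tank obeys Vᵢ dCᵢ/dt = Q(Cᵢ₋₁ − Cᵢ), so τᵢ = Vᵢ/Q.
τ₁ = 291/48.6 = 5.9877 min; τ₂ = 1550/48.6 = 31.893 min.
Solving the cascade with C₁(0)=C₂(0)=0 gives C₂(t) = C_in[1 − (τ₁ e^(−t/τ₁) − τ₂ e^(−t/τ₂))/(τ₁ − τ₂)].
At t = 51.0: e^(−t/τ₁) = 0.00019993, e^(−t/τ₂) = 0.20208.
C₂ = 2.83·[1 − (5.9877·0.00019993 − 31.893·0.20208)/(-25.905)] = 2.83·0.75126 = 2.1261 mol/L.

2.13 mol/L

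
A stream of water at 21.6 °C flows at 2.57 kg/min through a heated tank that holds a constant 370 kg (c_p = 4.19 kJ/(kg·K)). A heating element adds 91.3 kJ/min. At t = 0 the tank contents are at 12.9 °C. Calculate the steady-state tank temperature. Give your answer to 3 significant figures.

M c_p dT/dt = ṁ c_p (T_in − T) + Q̇.
At steady state dT/dt = 0 ⇒ T_ss = T_in + Q̇/(ṁ c_p) = 21.6 + 91.3/(2.57·4.19) = 30.079 °C.

30.1 °C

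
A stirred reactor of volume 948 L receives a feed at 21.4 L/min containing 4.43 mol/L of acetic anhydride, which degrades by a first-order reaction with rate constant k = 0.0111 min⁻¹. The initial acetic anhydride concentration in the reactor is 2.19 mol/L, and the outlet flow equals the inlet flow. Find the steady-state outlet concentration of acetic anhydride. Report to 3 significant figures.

2.97 mol/L

V dC/dt = Q(C_in − C) − k V C.
At steady state: 0 = Q C_in − (Q + kV) C_ss, so C_ss = Q C_in/(Q + kV).
C_ss = 21.4·4.43/(21.4 + 0.0111·948) = 94.802/31.923 = 2.9697 mol/L.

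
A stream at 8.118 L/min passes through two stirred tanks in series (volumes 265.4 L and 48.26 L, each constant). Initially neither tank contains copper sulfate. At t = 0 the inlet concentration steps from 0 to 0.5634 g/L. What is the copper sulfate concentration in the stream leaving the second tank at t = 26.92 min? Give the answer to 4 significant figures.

0.2625 g/L

Species balance on tank i: dCᵢ/dt = (Cᵢ₋₁ − Cᵢ)/τᵢ with τᵢ = Vᵢ/Q.
τ₁ = 265.4/8.118 = 32.6928 min; τ₂ = 48.26/8.118 = 5.94481 min.
Solving the cascade with C₁(0)=C₂(0)=0 gives C₂(t) = C_in[1 − (τ₁ e^(−t/τ₁) − τ₂ e^(−t/τ₂))/(τ₁ − τ₂)].
At t = 26.92: e^(−t/τ₁) = 0.438926, e^(−t/τ₂) = 0.0107988.
C₂ = 0.5634·[1 − (32.6928·0.438926 − 5.94481·0.0107988)/(26.7480)] = 0.5634·0.465921 = 0.262500 g/L.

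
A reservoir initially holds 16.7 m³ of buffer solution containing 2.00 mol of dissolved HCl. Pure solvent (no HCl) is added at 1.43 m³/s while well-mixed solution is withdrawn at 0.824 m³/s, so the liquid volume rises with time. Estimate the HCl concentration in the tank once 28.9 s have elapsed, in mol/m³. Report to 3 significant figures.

Let m(t) be the amount of HCl. Volume: V(t) = V₀ + (Q_in − Q_out) t = 16.7 + 0.60600 t; V(28.9) = 34.213 m³.
Solute balance: dm/dt = 0 − Q_out C = −Q_out m/V(t).
Separate: dm/m = −Q_out dt/V(t) ⇒ ln(m/m₀) = −(Q_out/(Q_in−Q_out)) ln(V/V₀).
m = m₀ (V₀/V)^(Q_out/(Q_in−Q_out)) = 2.00 × (16.7/34.213)^(1.3597) = 0.75422 mol.
C = m/V = 0.75422/34.213 = 0.022045 mol/m³.

0.0220 mol/m³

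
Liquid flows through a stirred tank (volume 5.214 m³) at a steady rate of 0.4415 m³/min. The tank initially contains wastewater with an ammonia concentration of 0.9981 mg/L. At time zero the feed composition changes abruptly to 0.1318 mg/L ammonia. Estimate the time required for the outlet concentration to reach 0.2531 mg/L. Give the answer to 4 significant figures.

Unsteady species balance (constant V, well mixed): V dC/dt = Q(C_in − C), so τ = V/Q = 11.8097 min.
C(t) = C_in + (C₀ − C_in) e^(−t/τ). Set C = 0.2531 and solve for t:
e^(−t/τ) = (C − C_in)/(C₀ − C_in) = (0.2531 − 0.1318)/(0.9981 − 0.1318) = 0.140021
t = −τ ln(…) = 11.8097 × 1.96596 = 23.2175 min.

23.22 min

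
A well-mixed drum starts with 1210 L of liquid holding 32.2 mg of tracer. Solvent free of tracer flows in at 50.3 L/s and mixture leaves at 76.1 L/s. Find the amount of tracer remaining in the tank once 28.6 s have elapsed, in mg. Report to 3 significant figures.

Total volume: dV/dt = Q_in − Q_out = -25.800 L/s, so V(t) = 1210 − 25.800 t and V(28.6) = 472.12 L.
Species balance (pure solvent in): dm/dt = −Q_out · m/V(t).
dm/m = −Q_out dt/(V₀ − 25.800 t); integrating gives ln(m/m₀) = −(Q_out/(Q_in−Q_out)) ln(V/V₀).
m = m₀ (V₀/V)^(Q_out/(Q_in−Q_out)) = 32.2 × (1210/472.12)^(-2.9496) = 2.0056 mg.

2.01 mg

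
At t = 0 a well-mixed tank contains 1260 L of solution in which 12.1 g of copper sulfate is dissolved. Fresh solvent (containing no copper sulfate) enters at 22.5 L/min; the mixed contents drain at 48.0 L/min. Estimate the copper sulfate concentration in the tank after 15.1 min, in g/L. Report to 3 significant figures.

Let m(t) be the amount of copper sulfate. Volume: V(t) = V₀ + (Q_in − Q_out) t = 1260 − 25.500 t; V(15.1) = 874.95 L.
No copper sulfate enters, so dm/dt = −Q_out · (m/V).
Separate: dm/m = −Q_out dt/V(t) ⇒ ln(m/m₀) = −(Q_out/(Q_in−Q_out)) ln(V/V₀).
m = m₀ (V₀/V)^(Q_out/(Q_in−Q_out)) = 12.1 × (1260/874.95)^(-1.8824) = 6.0904 g.
C = m/V = 6.0904/874.95 = 0.0069608 g/L.

0.00696 g/L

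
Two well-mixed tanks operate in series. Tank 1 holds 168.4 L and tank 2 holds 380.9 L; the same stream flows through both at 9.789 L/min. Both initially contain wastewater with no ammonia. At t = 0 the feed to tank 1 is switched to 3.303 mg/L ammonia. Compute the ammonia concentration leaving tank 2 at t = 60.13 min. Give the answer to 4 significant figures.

Species balance on tank i: dCᵢ/dt = (Cᵢ₋₁ − Cᵢ)/τᵢ with τᵢ = Vᵢ/Q.
τ₁ = 168.4/9.789 = 17.2030 min; τ₂ = 380.9/9.789 = 38.9110 min.
Tank 1: C₁ = C_in(1 − e^(−t/τ₁)). Tank 2 (τ₁ ≠ τ₂): C₂ = C_in[1 − (τ₁ e^(−t/τ₁) − τ₂ e^(−t/τ₂))/(τ₁ − τ₂)].
At t = 60.13: e^(−t/τ₁) = 0.0303389, e^(−t/τ₂) = 0.213244.
C₂ = 3.303·[1 − (17.2030·0.0303389 − 38.9110·0.213244)/(-21.7080)] = 3.303·0.641810 = 2.11990 mg/L.

2.120 mg/L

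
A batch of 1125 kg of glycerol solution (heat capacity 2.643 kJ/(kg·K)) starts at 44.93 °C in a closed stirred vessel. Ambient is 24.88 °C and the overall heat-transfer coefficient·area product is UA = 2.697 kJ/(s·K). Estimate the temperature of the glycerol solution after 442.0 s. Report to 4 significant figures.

Lumped-capacitance energy balance: M c_p dT/dt = UA(T_amb − T).
dT/dt = (T_ss − T)/τ with T_ss = T_amb = 24.8800 °C, τ = M c_p/UA = 1125·2.643/2.697 = 1102.47 s.
Solution: T(t) = T_ss + (T₀ − T_ss) e^(−t/τ).
T(442.0) = 24.8800 + (20.0500)·0.669706 = 38.3076 °C.

38.31 °C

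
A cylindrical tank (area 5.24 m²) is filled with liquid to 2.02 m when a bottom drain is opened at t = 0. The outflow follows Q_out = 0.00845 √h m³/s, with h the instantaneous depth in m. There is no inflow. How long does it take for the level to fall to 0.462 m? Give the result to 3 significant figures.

920 s

A dh/dt = −Q_out = −0.00845 √h.
This is separable: 2 d(√h)/dt = −0.00845/A, so √h = √h₀ − (0.00845/(2A)) t.
t = 2A(√h₀ − √h)/0.00845 = 2·5.24·(√2.02 − √0.462)/0.00845
  = 10.480 × (1.4213 − 0.67971) / 0.00845 = 919.71 s.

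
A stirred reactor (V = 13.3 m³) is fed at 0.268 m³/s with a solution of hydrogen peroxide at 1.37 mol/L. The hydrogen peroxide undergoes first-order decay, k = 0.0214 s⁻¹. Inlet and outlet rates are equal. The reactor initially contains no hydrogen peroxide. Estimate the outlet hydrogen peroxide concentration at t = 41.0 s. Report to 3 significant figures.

0.543 mol/L

Species balance: V dC/dt = Q C_in − Q C − k V C.
dC/dt = (Q/V) C_in − (Q/V + k) C; effective rate a = Q/V + k = 0.020150 + 0.0214 = 0.041550 s⁻¹.
C_ss = Q C_in/(Q + kV) = 0.66440 mol/L; C(t) = C_ss + (C₀ − C_ss) e^(−a t).
C(41.0) = 0.66440 + (-0.66440)·e^(−0.041550·41.0) = 0.66440 + (-0.66440)·0.18203 = 0.54346 mol/L.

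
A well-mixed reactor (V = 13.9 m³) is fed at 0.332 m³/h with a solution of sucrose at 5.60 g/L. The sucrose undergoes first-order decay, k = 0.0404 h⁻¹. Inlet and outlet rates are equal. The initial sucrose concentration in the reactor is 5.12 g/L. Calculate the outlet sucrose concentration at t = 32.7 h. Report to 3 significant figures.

Accumulation = in − out − consumed: V dC/dt = Q C_in − Q C − k V C.
dC/dt = (Q/V) C_in − (Q/V + k) C; effective rate a = Q/V + k = 0.023885 + 0.0404 = 0.064285 h⁻¹.
C_ss = Q C_in/(Q + kV) = 2.0807 g/L; C(t) = C_ss + (C₀ − C_ss) e^(−a t).
C(32.7) = 2.0807 + (3.0393)·e^(−0.064285·32.7) = 2.0807 + (3.0393)·0.12220 = 2.4521 g/L.

2.45 g/L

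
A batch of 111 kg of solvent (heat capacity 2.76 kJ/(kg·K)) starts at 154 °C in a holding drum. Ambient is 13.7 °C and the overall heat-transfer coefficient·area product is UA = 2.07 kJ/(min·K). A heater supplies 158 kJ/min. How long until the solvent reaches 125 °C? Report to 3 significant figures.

Lumped-capacitance energy balance: M c_p dT/dt = UA(T_amb − T) + Q̇.
τ = M c_p/UA = 148.00 min; T_ss = T_amb + Q̇/UA = 13.7 + 158/2.07 = 90.029 °C.
T(t) = T_ss + (T₀ − T_ss)e^(−t/τ); set T = 125:
t = −τ ln[(T − T_ss)/(T₀ − T_ss)] = −148.00 · ln(0.54667) = 89.378 min.

89.4 min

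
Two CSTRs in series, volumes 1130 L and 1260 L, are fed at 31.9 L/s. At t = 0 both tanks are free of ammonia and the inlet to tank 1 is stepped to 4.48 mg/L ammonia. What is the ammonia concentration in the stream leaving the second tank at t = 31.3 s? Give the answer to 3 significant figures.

Time constants: τᵢ = Vᵢ/Q for each well-mixed tank.
τ₁ = 1130/31.9 = 35.423 s; τ₂ = 1260/31.9 = 39.498 s.
Solving the cascade with C₁(0)=C₂(0)=0 gives C₂(t) = C_in[1 − (τ₁ e^(−t/τ₁) − τ₂ e^(−t/τ₂))/(τ₁ − τ₂)].
At t = 31.3: e^(−t/τ₁) = 0.41329, e^(−t/τ₂) = 0.45274.
C₂ = 4.48·[1 − (35.423·0.41329 − 39.498·0.45274)/(-4.0752)] = 4.48·0.20436 = 0.91553 mg/L.

0.916 mg/L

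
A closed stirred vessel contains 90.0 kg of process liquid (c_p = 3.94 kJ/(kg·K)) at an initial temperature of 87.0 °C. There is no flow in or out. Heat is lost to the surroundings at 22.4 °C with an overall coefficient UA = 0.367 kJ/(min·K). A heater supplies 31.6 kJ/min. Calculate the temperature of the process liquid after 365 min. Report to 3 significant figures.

93.8 °C

M c_p dT/dt = −UA(T − T_amb) + Q̇.
dT/dt = (T_ss − T)/τ with T_ss = T_amb + Q̇/UA = 22.4 + 31.6/0.367 = 108.50 °C, τ = M c_p/UA = 90.0·3.94/0.367 = 966.21 min.
This is linear first-order; T(t) = T_ss + (T₀ − T_ss) e^(−t/τ).
T(365) = 108.50 + (-21.504)·0.68539 = 93.765 °C.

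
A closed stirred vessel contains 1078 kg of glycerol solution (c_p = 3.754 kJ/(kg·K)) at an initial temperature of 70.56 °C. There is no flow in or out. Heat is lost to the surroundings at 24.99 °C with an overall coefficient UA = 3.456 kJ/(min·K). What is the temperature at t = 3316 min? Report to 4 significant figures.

Lumped-capacitance energy balance: M c_p dT/dt = UA(T_amb − T).
dT/dt = (T_ss − T)/τ with T_ss = T_amb = 24.9900 °C, τ = M c_p/UA = 1078·3.754/3.456 = 1170.95 min.
Solution: T(t) = T_ss + (T₀ − T_ss) e^(−t/τ).
T(3316) = 24.9900 + (45.5700)·0.0589019 = 27.6742 °C.

27.67 °C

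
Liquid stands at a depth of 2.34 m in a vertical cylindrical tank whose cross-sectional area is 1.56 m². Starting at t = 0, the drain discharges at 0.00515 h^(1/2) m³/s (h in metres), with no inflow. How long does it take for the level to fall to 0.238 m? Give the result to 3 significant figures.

631 s

With no inflow, A dh/dt = −0.00515 √h.
∫ h^(−1/2) dh = −(0.00515/A) ∫ dt, giving 2√h = 2√h₀ − (0.00515/A) t.
t = 2A(√h₀ − √h)/0.00515 = 2·1.56·(√2.34 − √0.238)/0.00515
  = 3.1200 × (1.5297 − 0.48785) / 0.00515 = 631.18 s.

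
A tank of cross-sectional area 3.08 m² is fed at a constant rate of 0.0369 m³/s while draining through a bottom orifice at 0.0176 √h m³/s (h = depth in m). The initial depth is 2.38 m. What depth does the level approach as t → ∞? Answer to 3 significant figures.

4.40 m

A dh/dt = Q_in − 0.0176 √h. Steady state requires inflow = outflow:
Q_in = 0.0176 √h_ss ⇒ √h_ss = 0.0369/0.0176 = 2.0966.
h_ss = 2.0966² = 4.3957 m. (Since h₀ = 2.38 m < h_ss, the level will rise toward this value.)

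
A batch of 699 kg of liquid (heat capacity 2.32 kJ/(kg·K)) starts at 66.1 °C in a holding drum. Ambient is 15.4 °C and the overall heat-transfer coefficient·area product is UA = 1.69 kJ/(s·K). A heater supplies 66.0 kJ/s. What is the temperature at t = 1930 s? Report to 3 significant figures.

56.0 °C

Lumped-capacitance energy balance: M c_p dT/dt = UA(T_amb − T) + Q̇.
dT/dt = (T_ss − T)/τ with T_ss = T_amb + Q̇/UA = 15.4 + 66.0/1.69 = 54.453 °C, τ = M c_p/UA = 699·2.32/1.69 = 959.57 s.
T approaches T_ss exponentially: T(t) = T_ss + (T₀ − T_ss) e^(−t/τ).
T(1930) = 54.453 + (11.647)·0.13381 = 56.012 °C.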